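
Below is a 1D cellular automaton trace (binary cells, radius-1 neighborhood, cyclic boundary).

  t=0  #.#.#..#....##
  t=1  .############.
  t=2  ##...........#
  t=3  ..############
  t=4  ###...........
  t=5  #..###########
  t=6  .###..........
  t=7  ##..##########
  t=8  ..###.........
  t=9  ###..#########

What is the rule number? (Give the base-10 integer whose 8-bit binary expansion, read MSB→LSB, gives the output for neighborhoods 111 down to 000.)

  ### -> .   bit 7 = 0  t=0,i=13
  ##. -> .   bit 6 = 0  t=0,i=0
  #.# -> #   bit 5 = 1  t=0,i=1
  #.. -> #   bit 4 = 1  t=0,i=5
  .## -> #   bit 3 = 1  t=0,i=12
  .#. -> #   bit 2 = 1  t=0,i=2
  ..# -> #   bit 1 = 1  t=0,i=6
  ... -> #   bit 0 = 1  t=0,i=9
  bits 00111111 = 63

63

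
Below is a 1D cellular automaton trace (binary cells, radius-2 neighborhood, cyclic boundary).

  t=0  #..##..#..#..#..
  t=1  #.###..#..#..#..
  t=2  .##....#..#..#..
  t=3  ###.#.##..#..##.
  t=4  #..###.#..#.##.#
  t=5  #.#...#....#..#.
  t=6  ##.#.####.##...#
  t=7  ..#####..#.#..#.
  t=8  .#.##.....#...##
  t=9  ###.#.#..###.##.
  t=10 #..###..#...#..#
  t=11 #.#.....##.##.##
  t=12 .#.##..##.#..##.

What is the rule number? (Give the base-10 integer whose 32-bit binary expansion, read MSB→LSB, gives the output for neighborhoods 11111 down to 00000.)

2359926108

  ##### -> #   bit 31 = 1  t=7,i=4
  ####. -> .   bit 30 = 0  t=6,i=7
  ###.# -> .   bit 29 = 0  t=3,i=2
  ###.. -> .   bit 28 = 0  t=1,i=4
  ##.## -> #   bit 27 = 1  t=3,i=15
  ##.#. -> #   bit 26 = 1  t=3,i=3
  ##..# -> .   bit 25 = 0  t=0,i=5
  ##... -> .   bit 24 = 0  t=2,i=3
  #.### -> #   bit 23 = 1  t=1,i=2
  #.##. -> .   bit 22 = 0  t=3,i=6
  #.#.# -> #   bit 21 = 1  t=3,i=4
  #.#.. -> .   bit 20 = 0  t=4,i=7
  #..## -> #   bit 19 = 1  t=0,i=2
  #..#. -> .   bit 18 = 0  t=0,i=6
  #...# -> .   bit 17 = 0  t=2,i=15
  #.... -> #   bit 16 = 1  t=2,i=4
  .#### -> #   bit 15 = 1  t=6,i=6
  .###. -> .   bit 14 = 0  t=1,i=3
  .##.# -> .   bit 13 = 0  t=3,i=14
  .##.. -> #   bit 12 = 1  t=0,i=4
  .#.## -> #   bit 11 = 1  t=1,i=1
  .#.#. -> #   bit 10 = 1  t=5,i=1
  .#..# -> .   bit 9 = 0  t=0,i=1
  .#... -> #   bit 8 = 1  t=2,i=14
  ..### -> .   bit 7 = 0  t=4,i=3
  ..##. -> #   bit 6 = 1  t=0,i=3
  ..#.# -> .   bit 5 = 0  t=1,i=0
  ..#.. -> #   bit 4 = 1  t=0,i=0
  ...## -> #   bit 3 = 1  t=2,i=0
  ...#. -> #   bit 2 = 1  t=2,i=6
  ....# -> .   bit 1 = 0  t=2,i=5
  ..... -> .   bit 0 = 0  t=8,i=7
  bits 10001100101010011001110101011100 = 2359926108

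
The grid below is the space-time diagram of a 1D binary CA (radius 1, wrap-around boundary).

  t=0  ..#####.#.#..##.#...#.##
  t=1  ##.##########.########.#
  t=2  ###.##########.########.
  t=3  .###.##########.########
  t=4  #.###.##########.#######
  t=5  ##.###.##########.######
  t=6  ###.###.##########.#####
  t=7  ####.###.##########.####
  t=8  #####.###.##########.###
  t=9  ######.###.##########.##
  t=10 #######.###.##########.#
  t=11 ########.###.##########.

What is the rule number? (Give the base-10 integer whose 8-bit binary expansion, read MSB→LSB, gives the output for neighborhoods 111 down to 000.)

247

  ###|#  b7=1 t=0,i=3
  ##.|#  b6=1 t=0,i=6
  #.#|#  b5=1 t=0,i=7
  #..|#  b4=1 t=0,i=0
  .##|.  b3=0 t=0,i=2
  .#.|#  b2=1 t=0,i=8
  ..#|#  b1=1 t=0,i=1
  ...|#  b0=1 t=0,i=18
  bits 11110111 = 247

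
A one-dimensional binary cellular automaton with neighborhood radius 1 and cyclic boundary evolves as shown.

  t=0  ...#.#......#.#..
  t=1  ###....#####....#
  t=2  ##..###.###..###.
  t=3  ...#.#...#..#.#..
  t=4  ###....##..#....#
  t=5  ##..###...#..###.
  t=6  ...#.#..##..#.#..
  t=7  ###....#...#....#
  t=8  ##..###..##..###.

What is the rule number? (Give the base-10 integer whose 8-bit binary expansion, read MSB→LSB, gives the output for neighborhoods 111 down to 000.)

  [7] ### => #  t=1,i=0
  [6] ##. => .  t=1,i=2
  [5] #.# => .  t=0,i=4
  [4] #.. => .  t=0,i=6
  [3] .## => .  t=1,i=7
  [2] .#. => .  t=0,i=3
  [1] ..# => #  t=0,i=2
  [0] ... => #  t=0,i=0
  bits 10000011 = 131

131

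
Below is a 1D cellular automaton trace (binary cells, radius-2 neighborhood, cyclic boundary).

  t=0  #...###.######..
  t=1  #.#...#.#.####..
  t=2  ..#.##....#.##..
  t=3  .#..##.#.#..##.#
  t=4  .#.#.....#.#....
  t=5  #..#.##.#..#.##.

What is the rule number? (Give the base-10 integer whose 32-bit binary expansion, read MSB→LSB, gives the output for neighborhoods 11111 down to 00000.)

  [31] ##### => #  t=0,i=10
  [30] ####. => #  t=0,i=12
  [29] ###.# => #  t=0,i=6
  [28] ###.. => #  t=0,i=13
  [27] ##.## => .  t=0,i=7
  [26] ##.#. => .  t=3,i=6
  [25] ##..# => .  t=0,i=14
  [24] ##... => .  t=2,i=6
  [23] #.### => #  t=0,i=8
  [22] #.##. => #  t=2,i=4
  [21] #.#.# => .  t=1,i=8
  [20] #.#.. => #  t=1,i=2
  [19] #..## => #  t=3,i=3
  [18] #..#. => .  t=0,i=15
  [17] #...# => #  t=0,i=2
  [16] #.... => #  t=2,i=7
  [15] .#### => .  t=0,i=9
  [14] .###. => .  t=0,i=5
  [13] .##.# => .  t=3,i=5
  [12] .##.. => #  t=2,i=5
  [11] .#.## => .  t=1,i=9
  [10] .#.#. => .  t=1,i=1
  [9] .#..# => .  t=3,i=2
  [8] .#... => .  t=0,i=1
  [7] ..### => .  t=0,i=4
  [6] ..##. => .  t=3,i=4
  [5] ..#.# => .  t=1,i=0
  [4] ..#.. => #  t=0,i=0
  [3] ...## => .  t=0,i=3
  [2] ...#. => #  t=1,i=5
  [1] ....# => .  t=2,i=0
  [0] ..... => #  t=4,i=6
  bits 11110000110110110001000000010101 = 4040888341

4040888341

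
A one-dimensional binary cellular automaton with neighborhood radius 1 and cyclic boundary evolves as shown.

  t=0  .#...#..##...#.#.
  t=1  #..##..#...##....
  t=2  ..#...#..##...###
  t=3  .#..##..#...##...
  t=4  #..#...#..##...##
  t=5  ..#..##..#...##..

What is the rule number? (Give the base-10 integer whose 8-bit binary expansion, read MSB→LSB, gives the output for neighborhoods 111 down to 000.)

3

  ### -> .   bit 7 = 0  t=2,i=15
  ##. -> .   bit 6 = 0  t=0,i=9
  #.# -> .   bit 5 = 0  t=0,i=14
  #.. -> .   bit 4 = 0  t=0,i=2
  .## -> .   bit 3 = 0  t=0,i=8
  .#. -> .   bit 2 = 0  t=0,i=1
  ..# -> #   bit 1 = 1  t=0,i=0
  ... -> #   bit 0 = 1  t=0,i=3
  bits 00000011 = 3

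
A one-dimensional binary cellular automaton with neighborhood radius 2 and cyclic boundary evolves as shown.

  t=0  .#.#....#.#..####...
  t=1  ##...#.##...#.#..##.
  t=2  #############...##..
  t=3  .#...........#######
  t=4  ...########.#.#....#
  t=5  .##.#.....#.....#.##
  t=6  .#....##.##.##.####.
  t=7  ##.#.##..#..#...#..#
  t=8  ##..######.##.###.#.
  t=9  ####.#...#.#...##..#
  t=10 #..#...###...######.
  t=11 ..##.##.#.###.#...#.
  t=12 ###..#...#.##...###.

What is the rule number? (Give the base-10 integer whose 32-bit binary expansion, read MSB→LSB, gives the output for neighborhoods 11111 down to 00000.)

  nb #####: next=.  (t=2,i=2, bit31=0)
  nb ####.: next=.  (t=0,i=15, bit30=0)
  nb ###.#: next=#  (t=3,i=19, bit29=1)
  nb ###..: next=.  (t=0,i=16, bit28=0)
  nb ##.##: next=.  (t=1,i=19, bit27=0)
  nb ##.#.: next=.  (t=3,i=0, bit26=0)
  nb ##..#: next=#  (t=2,i=18, bit25=1)
  nb ##...: next=#  (t=0,i=17, bit24=1)
  nb #.###: next=.  (t=6,i=15, bit23=0)
  nb #.##.: next=#  (t=1,i=0, bit22=1)
  nb #.#.#: next=.  (t=4,i=12, bit21=0)
  nb #.#..: next=.  (t=0,i=3, bit20=0)
  nb #..##: next=#  (t=0,i=12, bit19=1)
  nb #..#.: next=#  (t=6,i=0, bit18=1)
  nb #...#: next=#  (t=1,i=3, bit17=1)
  nb #....: next=#  (t=0,i=5, bit16=1)
  nb .####: next=#  (t=0,i=14, bit15=1)
  nb .###.: next=#  (t=7,i=0, bit14=1)
  nb .##.#: next=.  (t=1,i=18, bit13=0)
  nb .##..: next=#  (t=1,i=1, bit12=1)
  nb .#.##: next=#  (t=1,i=6, bit11=1)
  nb .#.#.: next=.  (t=0,i=2, bit10=0)
  nb .#..#: next=.  (t=0,i=11, bit9=0)
  nb .#...: next=.  (t=0,i=4, bit8=0)
  nb ..###: next=.  (t=0,i=13, bit7=0)
  nb ..##.: next=#  (t=1,i=17, bit6=1)
  nb ..#.#: next=#  (t=0,i=1, bit5=1)
  nb ..#..: next=#  (t=4,i=19, bit4=1)
  nb ...##: next=#  (t=2,i=15, bit3=1)
  nb ...#.: next=#  (t=0,i=0, bit2=1)
  nb ....#: next=.  (t=0,i=6, bit1=0)
  nb .....: next=#  (t=3,i=4, bit0=1)
  bits 00100011010011111101100001111101 = 592435325

592435325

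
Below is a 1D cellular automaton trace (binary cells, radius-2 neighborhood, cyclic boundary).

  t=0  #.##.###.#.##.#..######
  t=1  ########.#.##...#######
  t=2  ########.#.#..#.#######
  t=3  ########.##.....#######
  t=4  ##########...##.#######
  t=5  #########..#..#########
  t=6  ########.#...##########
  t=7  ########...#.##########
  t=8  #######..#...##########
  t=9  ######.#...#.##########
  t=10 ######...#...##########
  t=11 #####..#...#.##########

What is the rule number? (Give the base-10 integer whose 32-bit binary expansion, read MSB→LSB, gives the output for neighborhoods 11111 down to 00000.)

3941262467

  ##### -> #   bit 31 = 1  t=0,i=19
  ####. -> #   bit 30 = 1  t=0,i=22
  ###.# -> #   bit 29 = 1  t=0,i=0
  ###.. -> .   bit 28 = 0  t=4,i=9
  ##.## -> #   bit 27 = 1  t=0,i=1
  ##.#. -> .   bit 26 = 0  t=0,i=8
  ##..# -> #   bit 25 = 1  t=5,i=9
  ##... -> .   bit 24 = 0  t=1,i=13
  #.### -> #   bit 23 = 1  t=0,i=5
  #.##. -> #   bit 22 = 1  t=0,i=2
  #.#.# -> #   bit 21 = 1  t=0,i=9
  #.#.. -> .   bit 20 = 0  t=0,i=14
  #..## -> #   bit 19 = 1  t=0,i=16
  #..#. -> .   bit 18 = 0  t=2,i=13
  #...# -> #   bit 17 = 1  t=1,i=14
  #.... -> .   bit 16 = 0  t=3,i=12
  .#### -> #   bit 15 = 1  t=0,i=18
  .###. -> #   bit 14 = 1  t=0,i=6
  .##.# -> #   bit 13 = 1  t=0,i=3
  .##.. -> .   bit 12 = 0  t=1,i=12
  .#.## -> .   bit 11 = 0  t=0,i=10
  .#.#. -> #   bit 10 = 1  t=2,i=10
  .#..# -> .   bit 9 = 0  t=0,i=15
  .#... -> .   bit 8 = 0  t=6,i=10
  ..### -> #   bit 7 = 1  t=0,i=17
  ..##. -> .   bit 6 = 0  t=4,i=13
  ..#.# -> .   bit 5 = 0  t=2,i=14
  ..#.. -> .   bit 4 = 0  t=5,i=11
  ...## -> .   bit 3 = 0  t=1,i=15
  ...#. -> .   bit 2 = 0  t=7,i=10
  ....# -> #   bit 1 = 1  t=3,i=14
  ..... -> #   bit 0 = 1  t=3,i=13
  bits 11101010111010101110010010000011 = 3941262467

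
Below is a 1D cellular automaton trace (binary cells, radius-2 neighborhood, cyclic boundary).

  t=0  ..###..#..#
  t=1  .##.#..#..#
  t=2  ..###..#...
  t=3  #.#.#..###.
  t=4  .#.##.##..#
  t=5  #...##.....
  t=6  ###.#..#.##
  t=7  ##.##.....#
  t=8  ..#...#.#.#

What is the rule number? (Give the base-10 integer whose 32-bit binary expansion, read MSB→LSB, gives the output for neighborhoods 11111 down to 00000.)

  nb #####: next=#  (t=6,i=0, bit31=1)
  nb ####.: next=#  (t=6,i=1, bit30=1)
  nb ###.#: next=.  (t=3,i=9, bit29=0)
  nb ###..: next=#  (t=0,i=4, bit28=1)
  nb ##.##: next=#  (t=4,i=5, bit27=1)
  nb ##.#.: next=#  (t=1,i=3, bit26=1)
  nb ##..#: next=.  (t=0,i=5, bit25=0)
  nb ##...: next=.  (t=5,i=6, bit24=0)
  nb #.###: next=.  (t=6,i=9, bit23=0)
  nb #.##.: next=.  (t=1,i=1, bit22=0)
  nb #.#.#: next=.  (t=3,i=0, bit21=0)
  nb #.#..: next=#  (t=1,i=4, bit20=1)
  nb #..##: next=#  (t=0,i=1, bit19=1)
  nb #..#.: next=.  (t=0,i=6, bit18=0)
  nb #...#: next=#  (t=5,i=2, bit17=1)
  nb #....: next=#  (t=2,i=9, bit16=1)
  nb .####: next=#  (t=6,i=10, bit15=1)
  nb .###.: next=.  (t=0,i=3, bit14=0)
  nb .##.#: next=#  (t=1,i=2, bit13=1)
  nb .##..: next=.  (t=4,i=7, bit12=0)
  nb .#.##: next=.  (t=1,i=0, bit11=0)
  nb .#.#.: next=#  (t=3,i=1, bit10=1)
  nb .#..#: next=.  (t=0,i=0, bit9=0)
  nb .#...: next=#  (t=2,i=8, bit8=1)
  nb ..###: next=#  (t=0,i=2, bit7=1)
  nb ..##.: next=#  (t=5,i=4, bit6=1)
  nb ..#.#: next=.  (t=1,i=10, bit5=0)
  nb ..#..: next=#  (t=0,i=7, bit4=1)
  nb ...##: next=.  (t=2,i=1, bit3=0)
  nb ...#.: next=#  (t=5,i=10, bit2=1)
  nb ....#: next=#  (t=2,i=0, bit1=1)
  nb .....: next=.  (t=2,i=10, bit0=0)
  bits 11011100000110111010010111010110 = 3692799446

3692799446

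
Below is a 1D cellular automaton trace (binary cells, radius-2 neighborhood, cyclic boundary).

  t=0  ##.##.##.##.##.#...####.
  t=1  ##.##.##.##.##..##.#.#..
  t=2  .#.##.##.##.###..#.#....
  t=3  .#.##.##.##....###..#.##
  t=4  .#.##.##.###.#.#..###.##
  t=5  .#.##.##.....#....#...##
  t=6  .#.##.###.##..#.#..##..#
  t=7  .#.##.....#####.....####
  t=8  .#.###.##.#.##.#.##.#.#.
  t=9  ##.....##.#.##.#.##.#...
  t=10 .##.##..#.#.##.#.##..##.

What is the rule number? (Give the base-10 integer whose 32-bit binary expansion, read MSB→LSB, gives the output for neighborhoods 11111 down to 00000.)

  ##### -> #   bit 31 = 1  t=7,i=12
  ####. -> #   bit 30 = 1  t=0,i=21
  ###.# -> .   bit 29 = 0  t=0,i=22
  ###.. -> .   bit 28 = 0  t=2,i=14
  ##.## -> .   bit 27 = 0  t=0,i=2
  ##.#. -> .   bit 26 = 0  t=0,i=14
  ##..# -> #   bit 25 = 1  t=1,i=14
  ##... -> #   bit 24 = 1  t=3,i=11
  #.### -> .   bit 23 = 0  t=2,i=12
  #.##. -> #   bit 22 = 1  t=0,i=0
  #.#.# -> #   bit 21 = 1  t=1,i=19
  #.#.. -> .   bit 20 = 0  t=0,i=15
  #..## -> .   bit 19 = 0  t=1,i=15
  #..#. -> #   bit 18 = 1  t=2,i=16
  #...# -> #   bit 17 = 1  t=0,i=17
  #.... -> .   bit 16 = 0  t=2,i=21
  .#### -> .   bit 15 = 0  t=0,i=20
  .###. -> .   bit 14 = 0  t=2,i=13
  .##.# -> #   bit 13 = 1  t=0,i=1
  .##.. -> #   bit 12 = 1  t=1,i=13
  .#.## -> .   bit 11 = 0  t=2,i=2
  .#.#. -> .   bit 10 = 0  t=1,i=20
  .#..# -> .   bit 9 = 0  t=1,i=22
  .#... -> #   bit 8 = 1  t=0,i=16
  ..### -> #   bit 7 = 1  t=0,i=19
  ..##. -> .   bit 6 = 0  t=1,i=0
  ..#.# -> #   bit 5 = 1  t=2,i=1
  ..#.. -> .   bit 4 = 0  t=5,i=13
  ...## -> .   bit 3 = 0  t=0,i=18
  ...#. -> .   bit 2 = 0  t=2,i=0
  ....# -> #   bit 1 = 1  t=2,i=23
  ..... -> #   bit 0 = 1  t=2,i=22
  bits 11000011011001100011000110100011 = 3278254499

3278254499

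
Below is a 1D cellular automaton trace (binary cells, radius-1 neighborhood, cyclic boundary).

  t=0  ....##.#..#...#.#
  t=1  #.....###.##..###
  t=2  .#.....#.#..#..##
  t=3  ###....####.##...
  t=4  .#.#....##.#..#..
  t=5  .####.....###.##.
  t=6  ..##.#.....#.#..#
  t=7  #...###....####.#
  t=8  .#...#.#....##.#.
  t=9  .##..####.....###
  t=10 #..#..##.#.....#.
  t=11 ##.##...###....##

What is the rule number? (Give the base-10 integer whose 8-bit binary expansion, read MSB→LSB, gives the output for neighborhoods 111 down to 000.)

180

  nb ###: next=#  (t=1,i=7, bit7=1)
  nb ##.: next=.  (t=0,i=5, bit6=0)
  nb #.#: next=#  (t=0,i=6, bit5=1)
  nb #..: next=#  (t=0,i=0, bit4=1)
  nb .##: next=.  (t=0,i=4, bit3=0)
  nb .#.: next=#  (t=0,i=7, bit2=1)
  nb ..#: next=.  (t=0,i=3, bit1=0)
  nb ...: next=.  (t=0,i=1, bit0=0)
  bits 10110100 = 180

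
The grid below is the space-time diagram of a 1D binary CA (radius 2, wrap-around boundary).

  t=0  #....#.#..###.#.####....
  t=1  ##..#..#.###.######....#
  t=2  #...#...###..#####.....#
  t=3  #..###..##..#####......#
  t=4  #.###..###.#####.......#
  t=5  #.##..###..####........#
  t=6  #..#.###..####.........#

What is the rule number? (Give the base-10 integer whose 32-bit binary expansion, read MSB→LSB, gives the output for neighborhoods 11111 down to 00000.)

3300456916

  #####|#  b31=1 t=1,i=15
  ####.|#  b30=1 t=0,i=18
  ###.#|.  b29=0 t=0,i=12
  ###..|.  b28=0 t=0,i=19
  ##.##|.  b27=0 t=1,i=12
  ##.#.|#  b26=1 t=0,i=13
  ##..#|.  b25=0 t=1,i=2
  ##...|.  b24=0 t=0,i=20
  #.###|#  b23=1 t=0,i=16
  #.##.|.  b22=0 t=5,i=2
  #.#.#|#  b21=1 t=0,i=14
  #.#..|#  b20=1 t=0,i=7
  #..##|#  b19=1 t=0,i=9
  #..#.|.  b18=0 t=1,i=3
  #...#|.  b17=0 t=2,i=2
  #....|.  b16=0 t=0,i=2
  .####|#  b15=1 t=0,i=17
  .###.|#  b14=1 t=0,i=11
  .##.#|#  b13=1 t=4,i=0
  .##..|#  b12=1 t=2,i=0
  .#.##|#  b11=1 t=0,i=15
  .#.#.|.  b10=0 t=0,i=6
  .#..#|.  b9=0 t=0,i=8
  .#...|#  b8=1 t=0,i=1
  ..###|#  b7=1 t=0,i=10
  ..##.|#  b6=1 t=2,i=23
  ..#.#|.  b5=0 t=0,i=5
  ..#..|#  b4=1 t=0,i=0
  ...##|.  b3=0 t=1,i=22
  ...#.|#  b2=1 t=0,i=4
  ....#|.  b1=0 t=0,i=3
  .....|.  b0=0 t=2,i=20
  bits 11000100101110001111100111010100 = 3300456916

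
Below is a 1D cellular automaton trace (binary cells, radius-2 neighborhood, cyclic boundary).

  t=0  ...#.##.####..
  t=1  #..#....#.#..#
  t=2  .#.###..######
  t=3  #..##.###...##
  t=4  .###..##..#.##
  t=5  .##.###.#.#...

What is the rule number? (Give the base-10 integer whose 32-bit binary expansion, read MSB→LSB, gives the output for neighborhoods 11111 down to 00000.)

1721452529

  [31] ##### => .  t=2,i=10
  [30] ####. => #  t=0,i=10
  [29] ###.# => #  t=2,i=13
  [28] ###.. => .  t=0,i=11
  [27] ##.## => .  t=0,i=7
  [26] ##.#. => #  t=2,i=0
  [25] ##..# => #  t=1,i=1
  [24] ##... => .  t=0,i=12
  [23] #.### => #  t=0,i=8
  [22] #.##. => .  t=0,i=5
  [21] #.#.# => .  t=2,i=1
  [20] #.#.. => #  t=1,i=10
  [19] #..## => #  t=1,i=12
  [18] #..#. => .  t=1,i=2
  [17] #...# => #  t=3,i=10
  [16] #.... => #  t=0,i=13
  [15] .#### => .  t=0,i=9
  [14] .###. => #  t=2,i=4
  [13] .##.# => .  t=0,i=6
  [12] .##.. => .  t=1,i=0
  [11] .#.## => .  t=0,i=4
  [10] .#.#. => #  t=1,i=9
  [9] .#..# => #  t=1,i=11
  [8] .#... => #  t=1,i=4
  [7] ..### => #  t=2,i=8
  [6] ..##. => #  t=1,i=13
  [5] ..#.# => #  t=0,i=3
  [4] ..#.. => #  t=1,i=3
  [3] ...## => .  t=3,i=11
  [2] ...#. => .  t=0,i=2
  [1] ....# => .  t=0,i=1
  [0] ..... => #  t=0,i=0
  bits 01100110100110110100011111110001 = 1721452529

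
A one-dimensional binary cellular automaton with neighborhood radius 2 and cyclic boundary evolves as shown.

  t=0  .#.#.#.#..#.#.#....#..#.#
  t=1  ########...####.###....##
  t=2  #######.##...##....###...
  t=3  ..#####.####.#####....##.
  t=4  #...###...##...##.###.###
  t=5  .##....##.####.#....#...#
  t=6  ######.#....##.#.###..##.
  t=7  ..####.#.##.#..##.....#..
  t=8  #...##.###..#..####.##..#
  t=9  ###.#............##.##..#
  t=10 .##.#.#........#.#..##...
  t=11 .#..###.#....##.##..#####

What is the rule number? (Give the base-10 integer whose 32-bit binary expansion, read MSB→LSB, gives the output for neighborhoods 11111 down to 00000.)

  nb #####: next=#  (t=1,i=0, bit31=1)
  nb ####.: next=#  (t=1,i=6, bit30=1)
  nb ###.#: next=#  (t=1,i=14, bit29=1)
  nb ###..: next=.  (t=1,i=7, bit28=0)
  nb ##.##: next=.  (t=1,i=15, bit27=0)
  nb ##.#.: next=.  (t=5,i=14, bit26=0)
  nb ##..#: next=.  (t=6,i=20, bit25=0)
  nb ##...: next=#  (t=1,i=8, bit24=1)
  nb #.###: next=.  (t=1,i=16, bit23=0)
  nb #.##.: next=#  (t=2,i=8, bit22=1)
  nb #.#.#: next=#  (t=0,i=1, bit21=1)
  nb #.#..: next=#  (t=0,i=7, bit20=1)
  nb #..##: next=.  (t=6,i=21, bit19=0)
  nb #..#.: next=.  (t=0,i=9, bit18=0)
  nb #...#: next=#  (t=1,i=9, bit17=1)
  nb #....: next=#  (t=0,i=16, bit16=1)
  nb .####: next=.  (t=1,i=12, bit15=0)
  nb .###.: next=.  (t=1,i=17, bit14=0)
  nb .##.#: next=.  (t=4,i=16, bit13=0)
  nb .##..: next=#  (t=2,i=9, bit12=1)
  nb .#.##: next=#  (t=5,i=0, bit11=1)
  nb .#.#.: next=#  (t=0,i=0, bit10=1)
  nb .#..#: next=.  (t=0,i=8, bit9=0)
  nb .#...: next=.  (t=0,i=15, bit8=0)
  nb ..###: next=.  (t=1,i=11, bit7=0)
  nb ..##.: next=#  (t=2,i=13, bit6=1)
  nb ..#.#: next=.  (t=0,i=10, bit5=0)
  nb ..#..: next=.  (t=0,i=19, bit4=0)
  nb ...##: next=.  (t=1,i=10, bit3=0)
  nb ...#.: next=#  (t=0,i=18, bit2=1)
  nb ....#: next=#  (t=0,i=17, bit1=1)
  nb .....: next=.  (t=7,i=19, bit0=0)
  bits 11100001011100110001110001000110 = 3782417478

3782417478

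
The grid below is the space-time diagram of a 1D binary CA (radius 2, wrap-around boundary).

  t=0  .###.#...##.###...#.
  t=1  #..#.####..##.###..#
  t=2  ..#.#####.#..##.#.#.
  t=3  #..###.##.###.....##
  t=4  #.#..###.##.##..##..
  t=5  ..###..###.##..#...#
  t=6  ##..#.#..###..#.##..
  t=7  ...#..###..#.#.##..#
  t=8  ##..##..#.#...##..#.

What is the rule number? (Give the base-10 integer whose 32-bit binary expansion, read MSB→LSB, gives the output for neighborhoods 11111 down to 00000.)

2044627722

  nb #####: next=.  (t=2,i=6, bit31=0)
  nb ####.: next=#  (t=1,i=7, bit30=1)
  nb ###.#: next=#  (t=0,i=3, bit29=1)
  nb ###..: next=#  (t=0,i=14, bit28=1)
  nb ##.##: next=#  (t=0,i=11, bit27=1)
  nb ##.#.: next=.  (t=0,i=4, bit26=0)
  nb ##..#: next=.  (t=1,i=1, bit25=0)
  nb ##...: next=#  (t=0,i=15, bit24=1)
  nb #.###: next=#  (t=0,i=12, bit23=1)
  nb #.##.: next=#  (t=3,i=7, bit22=1)
  nb #.#.#: next=.  (t=2,i=16, bit21=0)
  nb #.#..: next=#  (t=0,i=5, bit20=1)
  nb #..##: next=#  (t=0,i=0, bit19=1)
  nb #..#.: next=#  (t=1,i=2, bit18=1)
  nb #...#: next=#  (t=0,i=7, bit17=1)
  nb #....: next=.  (t=3,i=14, bit16=0)
  nb .####: next=#  (t=1,i=6, bit15=1)
  nb .###.: next=.  (t=0,i=2, bit14=0)
  nb .##.#: next=.  (t=0,i=10, bit13=0)
  nb .##..: next=.  (t=1,i=0, bit12=0)
  nb .#.##: next=#  (t=1,i=4, bit11=1)
  nb .#.#.: next=.  (t=2,i=17, bit10=0)
  nb .#..#: next=#  (t=0,i=19, bit9=1)
  nb .#...: next=#  (t=0,i=6, bit8=1)
  nb ..###: next=.  (t=0,i=1, bit7=0)
  nb ..##.: next=.  (t=0,i=9, bit6=0)
  nb ..#.#: next=.  (t=1,i=3, bit5=0)
  nb ..#..: next=.  (t=0,i=18, bit4=0)
  nb ...##: next=#  (t=0,i=8, bit3=1)
  nb ...#.: next=.  (t=0,i=17, bit2=0)
  nb ....#: next=#  (t=3,i=16, bit1=1)
  nb .....: next=.  (t=3,i=15, bit0=0)
  bits 01111001110111101000101100001010 = 2044627722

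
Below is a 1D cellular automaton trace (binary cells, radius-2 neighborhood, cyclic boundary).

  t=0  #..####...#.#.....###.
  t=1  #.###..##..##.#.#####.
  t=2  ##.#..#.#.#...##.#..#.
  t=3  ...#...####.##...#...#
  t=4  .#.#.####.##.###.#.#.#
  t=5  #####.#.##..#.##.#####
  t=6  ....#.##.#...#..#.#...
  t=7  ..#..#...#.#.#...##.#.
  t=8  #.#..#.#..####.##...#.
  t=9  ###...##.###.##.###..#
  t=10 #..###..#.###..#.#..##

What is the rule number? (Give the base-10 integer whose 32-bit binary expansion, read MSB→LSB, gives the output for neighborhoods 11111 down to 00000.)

691788954

  nb #####: next=.  (t=1,i=18, bit31=0)
  nb ####.: next=.  (t=0,i=5, bit30=0)
  nb ###.#: next=#  (t=0,i=20, bit29=1)
  nb ###..: next=.  (t=0,i=6, bit28=0)
  nb ##.##: next=#  (t=3,i=11, bit27=1)
  nb ##.#.: next=.  (t=0,i=21, bit26=0)
  nb ##..#: next=.  (t=1,i=5, bit25=0)
  nb ##...: next=#  (t=0,i=7, bit24=1)
  nb #.###: next=.  (t=1,i=2, bit23=0)
  nb #.##.: next=.  (t=2,i=0, bit22=0)
  nb #.#.#: next=#  (t=1,i=0, bit21=1)
  nb #.#..: next=#  (t=0,i=0, bit20=1)
  nb #..##: next=#  (t=0,i=2, bit19=1)
  nb #..#.: next=.  (t=2,i=5, bit18=0)
  nb #...#: next=#  (t=0,i=8, bit17=1)
  nb #....: next=#  (t=0,i=14, bit16=1)
  nb .####: next=#  (t=0,i=4, bit15=1)
  nb .###.: next=#  (t=0,i=19, bit14=1)
  nb .##.#: next=.  (t=1,i=12, bit13=0)
  nb .##..: next=#  (t=1,i=8, bit12=1)
  nb .#.##: next=#  (t=1,i=1, bit11=1)
  nb .#.#.: next=#  (t=0,i=11, bit10=1)
  nb .#..#: next=.  (t=0,i=1, bit9=0)
  nb .#...: next=.  (t=0,i=13, bit8=0)
  nb ..###: next=#  (t=0,i=3, bit7=1)
  nb ..##.: next=.  (t=1,i=7, bit6=0)
  nb ..#.#: next=.  (t=0,i=10, bit5=0)
  nb ..#..: next=#  (t=3,i=3, bit4=1)
  nb ...##: next=#  (t=0,i=17, bit3=1)
  nb ...#.: next=.  (t=0,i=9, bit2=0)
  nb ....#: next=#  (t=0,i=16, bit1=1)
  nb .....: next=.  (t=0,i=15, bit0=0)
  bits 00101001001110111101110010011010 = 691788954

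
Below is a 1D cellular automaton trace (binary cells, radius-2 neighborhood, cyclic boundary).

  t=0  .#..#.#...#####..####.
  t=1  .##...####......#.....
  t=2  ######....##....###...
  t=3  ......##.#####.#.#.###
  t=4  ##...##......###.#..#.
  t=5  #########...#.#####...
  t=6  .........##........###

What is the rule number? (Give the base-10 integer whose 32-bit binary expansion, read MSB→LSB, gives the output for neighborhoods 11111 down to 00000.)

628839256

  ##### -> .   bit 31 = 0  t=0,i=12
  ####. -> .   bit 30 = 0  t=0,i=13
  ###.# -> #   bit 29 = 1  t=3,i=13
  ###.. -> .   bit 28 = 0  t=0,i=14
  ##.## -> .   bit 27 = 0  t=3,i=8
  ##.#. -> #   bit 26 = 1  t=3,i=14
  ##..# -> .   bit 25 = 0  t=0,i=15
  ##... -> #   bit 24 = 1  t=1,i=3
  #.### -> .   bit 23 = 0  t=3,i=9
  #.##. -> #   bit 22 = 1  t=4,i=0
  #.#.# -> #   bit 21 = 1  t=3,i=15
  #.#.. -> #   bit 20 = 1  t=0,i=6
  #..## -> #   bit 19 = 1  t=0,i=16
  #..#. -> .   bit 18 = 0  t=0,i=0
  #...# -> #   bit 17 = 1  t=0,i=8
  #.... -> #   bit 16 = 1  t=1,i=11
  .#### -> .   bit 15 = 0  t=0,i=11
  .###. -> #   bit 14 = 1  t=2,i=17
  .##.# -> .   bit 13 = 0  t=3,i=7
  .##.. -> #   bit 12 = 1  t=1,i=2
  .#.## -> .   bit 11 = 0  t=3,i=18
  .#.#. -> .   bit 10 = 0  t=0,i=5
  .#..# -> #   bit 9 = 1  t=0,i=2
  .#... -> #   bit 8 = 1  t=0,i=7
  ..### -> .   bit 7 = 0  t=0,i=10
  ..##. -> #   bit 6 = 1  t=1,i=1
  ..#.# -> .   bit 5 = 0  t=0,i=4
  ..#.. -> #   bit 4 = 1  t=0,i=1
  ...## -> #   bit 3 = 1  t=0,i=9
  ...#. -> .   bit 2 = 0  t=1,i=15
  ....# -> .   bit 1 = 0  t=1,i=14
  ..... -> .   bit 0 = 0  t=1,i=12
  bits 00100101011110110101001101011000 = 628839256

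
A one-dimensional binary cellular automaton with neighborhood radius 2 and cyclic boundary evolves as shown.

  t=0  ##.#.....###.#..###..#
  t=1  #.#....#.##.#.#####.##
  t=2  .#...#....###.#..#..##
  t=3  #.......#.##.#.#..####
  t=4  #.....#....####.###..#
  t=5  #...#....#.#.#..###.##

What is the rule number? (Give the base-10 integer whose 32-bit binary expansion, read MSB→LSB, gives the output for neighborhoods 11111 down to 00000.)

1420326594

  #####|.  b31=0 t=1,i=16
  ####.|#  b30=1 t=1,i=17
  ###.#|.  b29=0 t=0,i=1
  ###..|#  b28=1 t=0,i=18
  ##.##|.  b27=0 t=1,i=19
  ##.#.|#  b26=1 t=0,i=2
  ##..#|.  b25=0 t=0,i=19
  ##...|.  b24=0 t=3,i=1
  #.###|#  b23=1 t=1,i=14
  #.##.|.  b22=0 t=1,i=9
  #.#.#|#  b21=1 t=1,i=12
  #.#..|.  b20=0 t=0,i=3
  #..##|#  b19=1 t=0,i=15
  #..#.|.  b18=0 t=2,i=16
  #...#|.  b17=0 t=2,i=3
  #....|.  b16=0 t=0,i=5
  .####|.  b15=0 t=1,i=15
  .###.|#  b14=1 t=0,i=0
  .##.#|#  b13=1 t=1,i=10
  .##..|#  b12=1 t=4,i=0
  .#.##|.  b11=0 t=1,i=8
  .#.#.|#  b10=1 t=3,i=14
  .#..#|#  b9=1 t=0,i=14
  .#...|.  b8=0 t=0,i=4
  ..###|#  b7=1 t=0,i=9
  ..##.|#  b6=1 t=2,i=20
  ..#.#|.  b5=0 t=1,i=7
  ..#..|.  b4=0 t=2,i=5
  ...##|.  b3=0 t=0,i=8
  ...#.|.  b2=0 t=1,i=6
  ....#|#  b1=1 t=0,i=7
  .....|.  b0=0 t=0,i=6
  bits 01010100101010000111011011000010 = 1420326594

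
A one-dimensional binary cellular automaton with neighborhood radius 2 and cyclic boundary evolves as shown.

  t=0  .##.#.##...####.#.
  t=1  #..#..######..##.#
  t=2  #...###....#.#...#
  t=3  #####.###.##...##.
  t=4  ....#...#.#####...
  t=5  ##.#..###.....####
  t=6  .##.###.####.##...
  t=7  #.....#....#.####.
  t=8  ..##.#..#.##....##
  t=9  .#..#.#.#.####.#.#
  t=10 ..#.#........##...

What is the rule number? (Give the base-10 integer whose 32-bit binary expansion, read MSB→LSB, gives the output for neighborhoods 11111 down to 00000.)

  [31] ##### => .  t=1,i=8
  [30] ####. => .  t=0,i=13
  [29] ###.# => #  t=0,i=14
  [28] ###.. => #  t=1,i=11
  [27] ##.## => .  t=1,i=16
  [26] ##.#. => #  t=0,i=3
  [25] ##..# => .  t=1,i=1
  [24] ##... => #  t=0,i=8
  [23] #.### => .  t=3,i=0
  [22] #.##. => #  t=0,i=6
  [21] #.#.# => .  t=0,i=4
  [20] #.#.. => .  t=0,i=16
  [19] #..## => #  t=0,i=0
  [18] #..#. => .  t=1,i=2
  [17] #...# => #  t=0,i=9
  [16] #.... => #  t=2,i=8
  [15] .#### => .  t=0,i=12
  [14] .###. => .  t=2,i=5
  [13] .##.# => .  t=0,i=2
  [12] .##.. => #  t=0,i=7
  [11] .#.## => .  t=0,i=5
  [10] .#.#. => .  t=2,i=12
  [9] .#..# => #  t=0,i=17
  [8] .#... => .  t=2,i=14
  [7] ..### => #  t=0,i=11
  [6] ..##. => .  t=0,i=1
  [5] ..#.# => #  t=2,i=11
  [4] ..#.. => .  t=1,i=3
  [3] ...## => #  t=0,i=10
  [2] ...#. => #  t=2,i=10
  [1] ....# => .  t=2,i=9
  [0] ..... => #  t=4,i=0
  bits 00110101010010110001001010101101 = 894112429

894112429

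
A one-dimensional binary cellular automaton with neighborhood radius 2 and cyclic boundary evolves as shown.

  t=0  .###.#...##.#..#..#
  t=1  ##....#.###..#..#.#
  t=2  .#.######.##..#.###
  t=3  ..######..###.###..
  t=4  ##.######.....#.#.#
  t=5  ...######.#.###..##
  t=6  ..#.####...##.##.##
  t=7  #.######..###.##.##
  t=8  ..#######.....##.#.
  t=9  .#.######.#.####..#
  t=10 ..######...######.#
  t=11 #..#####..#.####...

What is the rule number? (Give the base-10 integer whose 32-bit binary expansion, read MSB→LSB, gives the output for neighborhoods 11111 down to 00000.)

3535911790

  #####|#  b31=1 t=2,i=5
  ####.|#  b30=1 t=2,i=7
  ###.#|.  b29=0 t=0,i=3
  ###..|#  b28=1 t=1,i=1
  ##.##|.  b27=0 t=2,i=9
  ##.#.|.  b26=0 t=0,i=4
  ##..#|#  b25=1 t=1,i=11
  ##...|.  b24=0 t=1,i=2
  #.###|#  b23=1 t=0,i=1
  #.##.|#  b22=1 t=2,i=10
  #.#.#|.  b21=0 t=2,i=1
  #.#..|.  b20=0 t=0,i=5
  #..##|.  b19=0 t=3,i=9
  #..#.|.  b18=0 t=0,i=14
  #...#|.  b17=0 t=0,i=7
  #....|#  b16=1 t=1,i=3
  .####|#  b15=1 t=2,i=4
  .###.|.  b14=0 t=0,i=2
  .##.#|#  b13=1 t=0,i=10
  .##..|#  b12=1 t=2,i=11
  .#.##|#  b11=1 t=0,i=0
  .#.#.|.  b10=0 t=4,i=15
  .#..#|#  b9=1 t=0,i=13
  .#...|#  b8=1 t=0,i=6
  ..###|.  b7=0 t=3,i=2
  ..##.|#  b6=1 t=0,i=9
  ..#.#|#  b5=1 t=0,i=18
  ..#..|.  b4=0 t=0,i=15
  ...##|#  b3=1 t=0,i=8
  ...#.|#  b2=1 t=1,i=5
  ....#|#  b1=1 t=1,i=4
  .....|.  b0=0 t=4,i=11
  bits 11010010110000011011101101101110 = 3535911790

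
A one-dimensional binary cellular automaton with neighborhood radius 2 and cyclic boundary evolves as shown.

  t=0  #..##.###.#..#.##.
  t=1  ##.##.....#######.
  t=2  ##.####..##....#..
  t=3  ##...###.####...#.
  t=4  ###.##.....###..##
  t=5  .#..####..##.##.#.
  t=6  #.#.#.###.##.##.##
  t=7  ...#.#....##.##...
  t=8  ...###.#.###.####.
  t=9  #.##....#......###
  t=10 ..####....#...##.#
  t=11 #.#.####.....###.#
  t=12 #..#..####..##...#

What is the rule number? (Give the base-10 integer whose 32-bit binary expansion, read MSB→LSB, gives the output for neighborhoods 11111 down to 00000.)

1398095592

  [31] ##### => .  t=1,i=12
  [30] ####. => #  t=1,i=15
  [29] ###.# => .  t=0,i=8
  [28] ###.. => #  t=2,i=6
  [27] ##.## => .  t=0,i=5
  [26] ##.#. => .  t=0,i=9
  [25] ##..# => #  t=2,i=7
  [24] ##... => #  t=1,i=5
  [23] #.### => .  t=0,i=6
  [22] #.##. => #  t=0,i=15
  [21] #.#.# => .  t=6,i=2
  [20] #.#.. => #  t=0,i=0
  [19] #..## => .  t=0,i=2
  [18] #..#. => #  t=0,i=12
  [17] #...# => .  t=3,i=3
  [16] #.... => #  t=1,i=6
  [15] .#### => .  t=1,i=11
  [14] .###. => .  t=0,i=7
  [13] .##.# => #  t=0,i=4
  [12] .##.. => #  t=1,i=4
  [11] .#.## => #  t=0,i=14
  [10] .#.#. => #  t=6,i=3
  [9] .#..# => #  t=0,i=1
  [8] .#... => .  t=7,i=6
  [7] ..### => #  t=1,i=10
  [6] ..##. => #  t=0,i=3
  [5] ..#.# => #  t=0,i=13
  [4] ..#.. => .  t=2,i=15
  [3] ...## => #  t=1,i=9
  [2] ...#. => .  t=2,i=14
  [1] ....# => .  t=1,i=8
  [0] ..... => .  t=1,i=7
  bits 01010011010101010011111011101000 = 1398095592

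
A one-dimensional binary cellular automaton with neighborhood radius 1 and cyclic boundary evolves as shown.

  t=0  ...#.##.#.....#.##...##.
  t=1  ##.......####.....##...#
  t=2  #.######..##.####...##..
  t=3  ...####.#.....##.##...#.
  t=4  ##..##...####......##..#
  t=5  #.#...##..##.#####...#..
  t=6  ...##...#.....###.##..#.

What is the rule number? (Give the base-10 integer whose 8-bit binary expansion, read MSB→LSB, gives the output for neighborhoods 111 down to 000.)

  [7] ### => #  t=1,i=0
  [6] ##. => .  t=0,i=6
  [5] #.# => .  t=0,i=4
  [4] #.. => #  t=0,i=9
  [3] .## => .  t=0,i=5
  [2] .#. => .  t=0,i=3
  [1] ..# => .  t=0,i=2
  [0] ... => #  t=0,i=0
  bits 10010001 = 145

145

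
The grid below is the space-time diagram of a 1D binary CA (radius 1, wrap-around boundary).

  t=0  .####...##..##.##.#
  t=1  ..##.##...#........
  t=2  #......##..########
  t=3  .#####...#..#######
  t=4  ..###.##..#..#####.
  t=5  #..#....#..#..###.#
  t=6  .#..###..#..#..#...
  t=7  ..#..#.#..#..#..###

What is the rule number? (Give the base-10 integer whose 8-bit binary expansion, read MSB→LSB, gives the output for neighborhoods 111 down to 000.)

145

  ### -> #   bit 7 = 1  t=0,i=2
  ##. -> .   bit 6 = 0  t=0,i=4
  #.# -> .   bit 5 = 0  t=0,i=0
  #.. -> #   bit 4 = 1  t=0,i=5
  .## -> .   bit 3 = 0  t=0,i=1
  .#. -> .   bit 2 = 0  t=0,i=18
  ..# -> .   bit 1 = 0  t=0,i=7
  ... -> #   bit 0 = 1  t=0,i=6
  bits 10010001 = 145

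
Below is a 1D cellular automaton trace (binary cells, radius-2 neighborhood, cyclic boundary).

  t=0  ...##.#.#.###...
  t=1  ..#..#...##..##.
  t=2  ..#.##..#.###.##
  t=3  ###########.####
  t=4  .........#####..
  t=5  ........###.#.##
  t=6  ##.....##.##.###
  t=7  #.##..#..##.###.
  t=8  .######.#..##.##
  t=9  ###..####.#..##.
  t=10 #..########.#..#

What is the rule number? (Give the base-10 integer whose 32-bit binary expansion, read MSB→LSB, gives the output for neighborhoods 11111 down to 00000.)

1876793528

  nb #####: next=.  (t=3,i=0, bit31=0)
  nb ####.: next=#  (t=3,i=9, bit30=1)
  nb ###.#: next=#  (t=2,i=12, bit29=1)
  nb ###..: next=.  (t=0,i=12, bit28=0)
  nb ##.##: next=#  (t=2,i=13, bit27=1)
  nb ##.#.: next=#  (t=0,i=5, bit26=1)
  nb ##..#: next=#  (t=1,i=11, bit25=1)
  nb ##...: next=#  (t=0,i=13, bit24=1)
  nb #.###: next=#  (t=0,i=10, bit23=1)
  nb #.##.: next=#  (t=2,i=4, bit22=1)
  nb #.#.#: next=.  (t=0,i=6, bit21=0)
  nb #.#..: next=#  (t=8,i=8, bit20=1)
  nb #..##: next=#  (t=1,i=12, bit19=1)
  nb #..#.: next=#  (t=1,i=4, bit18=1)
  nb #...#: next=.  (t=1,i=0, bit17=0)
  nb #....: next=#  (t=0,i=14, bit16=1)
  nb .####: next=#  (t=3,i=13, bit15=1)
  nb .###.: next=.  (t=0,i=11, bit14=0)
  nb .##.#: next=.  (t=0,i=4, bit13=0)
  nb .##..: next=#  (t=1,i=10, bit12=1)
  nb .#.##: next=#  (t=0,i=9, bit11=1)
  nb .#.#.: next=.  (t=0,i=7, bit10=0)
  nb .#..#: next=.  (t=1,i=3, bit9=0)
  nb .#...: next=.  (t=1,i=6, bit8=0)
  nb ..###: next=#  (t=4,i=9, bit7=1)
  nb ..##.: next=.  (t=0,i=3, bit6=0)
  nb ..#.#: next=#  (t=2,i=2, bit5=1)
  nb ..#..: next=#  (t=1,i=2, bit4=1)
  nb ...##: next=#  (t=0,i=2, bit3=1)
  nb ...#.: next=.  (t=1,i=1, bit2=0)
  nb ....#: next=.  (t=0,i=1, bit1=0)
  nb .....: next=.  (t=0,i=0, bit0=0)
  bits 01101111110111011001100010111000 = 1876793528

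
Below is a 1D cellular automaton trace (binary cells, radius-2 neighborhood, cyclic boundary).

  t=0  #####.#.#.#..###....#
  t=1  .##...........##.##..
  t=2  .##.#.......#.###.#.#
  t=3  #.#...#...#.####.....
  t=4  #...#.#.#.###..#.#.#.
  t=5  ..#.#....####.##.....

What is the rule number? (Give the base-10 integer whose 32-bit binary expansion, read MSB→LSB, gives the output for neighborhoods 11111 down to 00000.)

2559015026

  nb #####: next=#  (t=0,i=1, bit31=1)
  nb ####.: next=.  (t=0,i=3, bit30=0)
  nb ###.#: next=.  (t=0,i=4, bit29=0)
  nb ###..: next=#  (t=0,i=15, bit28=1)
  nb ##.##: next=#  (t=1,i=16, bit27=1)
  nb ##.#.: next=.  (t=0,i=5, bit26=0)
  nb ##..#: next=.  (t=4,i=13, bit25=0)
  nb ##...: next=.  (t=0,i=16, bit24=0)
  nb #.###: next=#  (t=2,i=14, bit23=1)
  nb #.##.: next=.  (t=1,i=17, bit22=0)
  nb #.#.#: next=.  (t=0,i=6, bit21=0)
  nb #.#..: next=.  (t=0,i=10, bit20=0)
  nb #..##: next=.  (t=0,i=12, bit19=0)
  nb #..#.: next=#  (t=4,i=14, bit18=1)
  nb #...#: next=#  (t=1,i=20, bit17=1)
  nb #....: next=#  (t=0,i=17, bit16=1)
  nb .####: next=.  (t=0,i=0, bit15=0)
  nb .###.: next=#  (t=0,i=14, bit14=1)
  nb .##.#: next=#  (t=1,i=15, bit13=1)
  nb .##..: next=#  (t=1,i=2, bit12=1)
  nb .#.##: next=#  (t=2,i=0, bit11=1)
  nb .#.#.: next=.  (t=0,i=7, bit10=0)
  nb .#..#: next=.  (t=0,i=11, bit9=0)
  nb .#...: next=.  (t=2,i=5, bit8=0)
  nb ..###: next=.  (t=0,i=13, bit7=0)
  nb ..##.: next=#  (t=1,i=1, bit6=1)
  nb ..#.#: next=#  (t=2,i=12, bit5=1)
  nb ..#..: next=#  (t=3,i=6, bit4=1)
  nb ...##: next=.  (t=0,i=19, bit3=0)
  nb ...#.: next=.  (t=2,i=11, bit2=0)
  nb ....#: next=#  (t=0,i=18, bit1=1)
  nb .....: next=.  (t=1,i=5, bit0=0)
  bits 10011000100001110111100001110010 = 2559015026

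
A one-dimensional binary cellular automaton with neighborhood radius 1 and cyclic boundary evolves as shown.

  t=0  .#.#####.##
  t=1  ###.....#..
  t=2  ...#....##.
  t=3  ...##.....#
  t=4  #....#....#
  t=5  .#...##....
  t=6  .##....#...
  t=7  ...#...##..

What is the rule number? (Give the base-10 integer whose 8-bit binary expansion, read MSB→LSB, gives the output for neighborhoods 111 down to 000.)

52

  ###|.  b7=0 t=0,i=4
  ##.|.  b6=0 t=0,i=7
  #.#|#  b5=1 t=0,i=0
  #..|#  b4=1 t=1,i=3
  .##|.  b3=0 t=0,i=3
  .#.|#  b2=1 t=0,i=1
  ..#|.  b1=0 t=1,i=7
  ...|.  b0=0 t=1,i=4
  bits 00110100 = 52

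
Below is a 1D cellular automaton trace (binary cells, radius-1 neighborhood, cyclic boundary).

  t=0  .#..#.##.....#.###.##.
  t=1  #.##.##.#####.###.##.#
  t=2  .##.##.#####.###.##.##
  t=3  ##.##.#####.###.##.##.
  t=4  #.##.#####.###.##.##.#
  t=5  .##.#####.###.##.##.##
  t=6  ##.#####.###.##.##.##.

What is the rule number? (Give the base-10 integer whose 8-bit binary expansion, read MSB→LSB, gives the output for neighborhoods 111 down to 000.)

187

  nb ###: next=#  (t=0,i=16, bit7=1)
  nb ##.: next=.  (t=0,i=7, bit6=0)
  nb #.#: next=#  (t=0,i=5, bit5=1)
  nb #..: next=#  (t=0,i=2, bit4=1)
  nb .##: next=#  (t=0,i=6, bit3=1)
  nb .#.: next=.  (t=0,i=1, bit2=0)
  nb ..#: next=#  (t=0,i=0, bit1=1)
  nb ...: next=#  (t=0,i=9, bit0=1)
  bits 10111011 = 187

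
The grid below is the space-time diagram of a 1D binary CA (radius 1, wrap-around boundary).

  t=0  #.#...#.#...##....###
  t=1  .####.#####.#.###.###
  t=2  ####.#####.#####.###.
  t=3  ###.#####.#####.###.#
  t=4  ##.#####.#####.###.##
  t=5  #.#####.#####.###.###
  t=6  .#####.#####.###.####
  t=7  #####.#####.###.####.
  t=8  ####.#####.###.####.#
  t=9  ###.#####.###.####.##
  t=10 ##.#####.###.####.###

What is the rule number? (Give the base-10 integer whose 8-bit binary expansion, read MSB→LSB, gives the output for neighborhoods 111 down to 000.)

189

  nb ###: next=#  (t=0,i=19, bit7=1)
  nb ##.: next=.  (t=0,i=0, bit6=0)
  nb #.#: next=#  (t=0,i=1, bit5=1)
  nb #..: next=#  (t=0,i=3, bit4=1)
  nb .##: next=#  (t=0,i=12, bit3=1)
  nb .#.: next=#  (t=0,i=2, bit2=1)
  nb ..#: next=.  (t=0,i=5, bit1=0)
  nb ...: next=#  (t=0,i=4, bit0=1)
  bits 10111101 = 189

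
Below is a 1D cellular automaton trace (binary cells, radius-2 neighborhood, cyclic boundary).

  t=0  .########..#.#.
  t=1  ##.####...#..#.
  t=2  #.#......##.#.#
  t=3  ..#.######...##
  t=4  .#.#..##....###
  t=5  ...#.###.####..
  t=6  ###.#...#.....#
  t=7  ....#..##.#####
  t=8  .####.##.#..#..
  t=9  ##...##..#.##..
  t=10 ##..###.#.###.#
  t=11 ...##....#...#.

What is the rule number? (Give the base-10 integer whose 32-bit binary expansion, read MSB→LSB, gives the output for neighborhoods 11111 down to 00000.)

2287802591

  ##### -> #   bit 31 = 1  t=0,i=3
  ####. -> .   bit 30 = 0  t=0,i=7
  ###.# -> .   bit 29 = 0  t=4,i=14
  ###.. -> .   bit 28 = 0  t=0,i=8
  ##.## -> #   bit 27 = 1  t=1,i=2
  ##.#. -> .   bit 26 = 0  t=2,i=1
  ##..# -> .   bit 25 = 0  t=0,i=9
  ##... -> .   bit 24 = 0  t=1,i=7
  #.### -> .   bit 23 = 0  t=1,i=3
  #.##. -> #   bit 22 = 1  t=1,i=0
  #.#.# -> .   bit 21 = 0  t=2,i=12
  #.#.. -> #   bit 20 = 1  t=0,i=13
  #..## -> #   bit 19 = 1  t=0,i=0
  #..#. -> #   bit 18 = 1  t=0,i=10
  #...# -> .   bit 17 = 0  t=1,i=8
  #.... -> #   bit 16 = 1  t=2,i=4
  .#### -> .   bit 15 = 0  t=0,i=2
  .###. -> .   bit 14 = 0  t=4,i=13
  .##.# -> .   bit 13 = 0  t=1,i=1
  .##.. -> #   bit 12 = 1  t=3,i=14
  .#.## -> #   bit 11 = 1  t=1,i=14
  .#.#. -> .   bit 10 = 0  t=0,i=12
  .#..# -> .   bit 9 = 0  t=0,i=14
  .#... -> .   bit 8 = 0  t=2,i=3
  ..### -> #   bit 7 = 1  t=0,i=1
  ..##. -> #   bit 6 = 1  t=2,i=9
  ..#.# -> .   bit 5 = 0  t=0,i=11
  ..#.. -> #   bit 4 = 1  t=1,i=10
  ...## -> #   bit 3 = 1  t=2,i=8
  ...#. -> #   bit 2 = 1  t=1,i=9
  ....# -> #   bit 1 = 1  t=2,i=7
  ..... -> #   bit 0 = 1  t=2,i=5
  bits 10001000010111010001100011011111 = 2287802591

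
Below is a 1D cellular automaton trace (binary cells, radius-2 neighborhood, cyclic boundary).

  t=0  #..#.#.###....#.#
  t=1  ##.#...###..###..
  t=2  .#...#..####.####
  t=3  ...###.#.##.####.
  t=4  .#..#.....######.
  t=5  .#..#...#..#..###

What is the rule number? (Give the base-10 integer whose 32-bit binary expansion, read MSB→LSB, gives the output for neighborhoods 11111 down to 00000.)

  #####|.  b31=0 t=4,i=12
  ####.|#  b30=1 t=2,i=10
  ###.#|.  b29=0 t=2,i=11
  ###..|#  b28=1 t=0,i=9
  ##.##|#  b27=1 t=2,i=12
  ##.#.|.  b26=0 t=1,i=2
  ##..#|#  b25=1 t=0,i=1
  ##...|.  b24=0 t=0,i=10
  #.###|#  b23=1 t=0,i=7
  #.##.|.  b22=0 t=0,i=16
  #.#.#|.  b21=0 t=0,i=5
  #.#..|.  b20=0 t=1,i=3
  #..##|#  b19=1 t=1,i=11
  #..#.|.  b18=0 t=0,i=2
  #...#|#  b17=1 t=1,i=5
  #....|.  b16=0 t=0,i=11
  .####|#  b15=1 t=2,i=9
  .###.|#  b14=1 t=0,i=8
  .##.#|#  b13=1 t=1,i=1
  .##..|#  b12=1 t=0,i=0
  .#.##|.  b11=0 t=0,i=6
  .#.#.|.  b10=0 t=0,i=4
  .#..#|.  b9=0 t=2,i=6
  .#...|.  b8=0 t=1,i=4
  ..###|.  b7=0 t=1,i=7
  ..##.|.  b6=0 t=1,i=0
  ..#.#|#  b5=1 t=0,i=3
  ..#..|#  b4=1 t=2,i=5
  ...##|.  b3=0 t=1,i=6
  ...#.|#  b2=1 t=0,i=13
  ....#|#  b1=1 t=0,i=12
  .....|.  b0=0 t=4,i=7
  bits 01011010100010101111000000110110 = 1519054902

1519054902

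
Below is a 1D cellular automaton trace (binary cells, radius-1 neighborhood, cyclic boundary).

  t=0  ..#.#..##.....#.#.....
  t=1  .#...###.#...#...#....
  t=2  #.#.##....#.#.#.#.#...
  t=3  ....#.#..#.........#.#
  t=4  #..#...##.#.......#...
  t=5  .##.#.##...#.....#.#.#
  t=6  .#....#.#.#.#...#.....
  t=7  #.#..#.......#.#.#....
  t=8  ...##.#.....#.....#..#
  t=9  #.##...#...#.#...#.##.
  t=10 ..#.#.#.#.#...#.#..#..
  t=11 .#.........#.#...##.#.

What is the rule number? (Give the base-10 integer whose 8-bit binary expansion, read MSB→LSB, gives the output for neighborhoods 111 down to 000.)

26

  [7] ### => .  t=1,i=6
  [6] ##. => .  t=0,i=8
  [5] #.# => .  t=0,i=3
  [4] #.. => #  t=0,i=5
  [3] .## => #  t=0,i=7
  [2] .#. => .  t=0,i=2
  [1] ..# => #  t=0,i=1
  [0] ... => .  t=0,i=0
  bits 00011010 = 26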